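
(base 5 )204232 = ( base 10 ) 6817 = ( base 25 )AMH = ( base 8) 15241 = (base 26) a25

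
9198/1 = 9198 = 9198.00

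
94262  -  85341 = 8921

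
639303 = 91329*7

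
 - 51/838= - 1 + 787/838= -0.06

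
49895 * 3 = 149685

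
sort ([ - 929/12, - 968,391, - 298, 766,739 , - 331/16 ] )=[ - 968, - 298, - 929/12,-331/16,391,739,766 ]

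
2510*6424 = 16124240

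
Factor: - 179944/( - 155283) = 664/573 = 2^3 * 3^( - 1)  *83^1*191^( - 1 )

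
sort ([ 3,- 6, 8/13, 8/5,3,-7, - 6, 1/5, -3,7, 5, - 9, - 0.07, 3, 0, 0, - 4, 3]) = [ - 9, - 7, - 6, - 6,-4 , - 3,  -  0.07,  0 , 0,1/5,8/13 , 8/5, 3,3, 3, 3, 5, 7 ]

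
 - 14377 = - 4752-9625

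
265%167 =98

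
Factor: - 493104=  - 2^4*3^1*10273^1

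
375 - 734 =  - 359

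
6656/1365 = 4+92/105 = 4.88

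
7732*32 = 247424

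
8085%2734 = 2617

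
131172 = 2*65586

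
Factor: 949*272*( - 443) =-2^4*13^1*17^1 * 73^1*443^1 = - 114350704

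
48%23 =2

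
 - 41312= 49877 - 91189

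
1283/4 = 1283/4 = 320.75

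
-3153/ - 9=350+1/3 = 350.33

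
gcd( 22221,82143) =9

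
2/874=1/437  =  0.00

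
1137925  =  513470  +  624455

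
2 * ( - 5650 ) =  - 11300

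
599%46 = 1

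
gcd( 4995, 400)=5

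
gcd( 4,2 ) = 2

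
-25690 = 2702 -28392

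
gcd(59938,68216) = 2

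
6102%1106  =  572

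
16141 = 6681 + 9460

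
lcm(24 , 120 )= 120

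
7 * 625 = 4375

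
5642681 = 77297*73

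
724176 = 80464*9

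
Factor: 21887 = 43^1*509^1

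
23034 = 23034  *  1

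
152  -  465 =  - 313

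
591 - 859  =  -268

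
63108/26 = 31554/13 =2427.23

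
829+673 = 1502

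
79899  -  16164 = 63735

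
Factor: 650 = 2^1*5^2*13^1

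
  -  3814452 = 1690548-5505000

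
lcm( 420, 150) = 2100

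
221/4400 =221/4400 = 0.05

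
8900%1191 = 563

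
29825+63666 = 93491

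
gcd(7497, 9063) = 9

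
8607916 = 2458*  3502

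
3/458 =3/458 = 0.01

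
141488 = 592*239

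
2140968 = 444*4822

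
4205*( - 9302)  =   - 39114910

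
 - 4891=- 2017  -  2874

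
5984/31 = 5984/31  =  193.03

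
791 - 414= 377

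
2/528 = 1/264=0.00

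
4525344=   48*94278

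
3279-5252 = - 1973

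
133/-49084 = - 19/7012 = -0.00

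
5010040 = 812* 6170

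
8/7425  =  8/7425 = 0.00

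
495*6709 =3320955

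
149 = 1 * 149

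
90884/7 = 90884/7= 12983.43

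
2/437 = 2/437 = 0.00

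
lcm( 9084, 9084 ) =9084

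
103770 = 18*5765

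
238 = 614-376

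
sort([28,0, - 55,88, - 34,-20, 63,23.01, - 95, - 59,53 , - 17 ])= [-95, - 59, - 55, - 34, - 20, - 17 , 0 , 23.01,28,53, 63,88 ]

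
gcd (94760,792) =8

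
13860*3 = 41580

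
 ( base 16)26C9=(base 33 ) 93t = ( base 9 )14552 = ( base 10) 9929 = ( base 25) fm4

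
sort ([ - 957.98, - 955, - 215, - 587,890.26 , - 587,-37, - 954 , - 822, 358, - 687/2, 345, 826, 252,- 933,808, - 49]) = [  -  957.98, - 955, - 954,  -  933,  -  822,-587, - 587, - 687/2,-215, - 49, - 37,252, 345,358,808, 826,890.26]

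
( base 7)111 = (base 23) 2B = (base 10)57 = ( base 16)39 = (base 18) 33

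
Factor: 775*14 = 2^1 * 5^2 * 7^1*31^1  =  10850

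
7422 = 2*3711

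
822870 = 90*9143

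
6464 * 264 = 1706496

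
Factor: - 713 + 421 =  - 292 = - 2^2*73^1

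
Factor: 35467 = 29^1*1223^1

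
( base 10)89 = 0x59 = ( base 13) 6b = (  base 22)41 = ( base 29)32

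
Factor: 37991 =37991^1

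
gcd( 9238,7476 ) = 2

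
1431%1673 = 1431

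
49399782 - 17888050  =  31511732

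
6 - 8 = -2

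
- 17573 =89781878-89799451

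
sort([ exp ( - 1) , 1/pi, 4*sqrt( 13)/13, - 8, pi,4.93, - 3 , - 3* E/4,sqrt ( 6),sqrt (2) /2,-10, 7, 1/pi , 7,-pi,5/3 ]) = [ - 10,- 8, - pi,  -  3, - 3*E/4, 1/pi,1/pi, exp( - 1),  sqrt( 2 ) /2,4*sqrt(13)/13,5/3,sqrt ( 6),pi,4.93, 7, 7] 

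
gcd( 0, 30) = 30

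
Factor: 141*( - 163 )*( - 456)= 2^3*3^2 * 19^1*47^1*163^1 = 10480248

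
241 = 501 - 260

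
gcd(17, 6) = 1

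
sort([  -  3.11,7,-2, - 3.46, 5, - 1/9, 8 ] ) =[ - 3.46,-3.11, - 2,  -  1/9, 5, 7,8 ]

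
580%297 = 283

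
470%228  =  14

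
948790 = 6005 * 158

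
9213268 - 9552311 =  - 339043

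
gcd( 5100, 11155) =5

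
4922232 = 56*87897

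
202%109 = 93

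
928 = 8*116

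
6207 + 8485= 14692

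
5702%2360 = 982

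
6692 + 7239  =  13931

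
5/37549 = 5/37549 = 0.00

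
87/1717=87/1717=0.05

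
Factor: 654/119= 2^1*3^1*7^( - 1)*17^( - 1)*109^1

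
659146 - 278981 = 380165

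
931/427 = 2+11/61 = 2.18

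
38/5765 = 38/5765 =0.01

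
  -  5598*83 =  - 464634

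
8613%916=369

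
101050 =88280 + 12770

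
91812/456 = 7651/38 =201.34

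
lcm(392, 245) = 1960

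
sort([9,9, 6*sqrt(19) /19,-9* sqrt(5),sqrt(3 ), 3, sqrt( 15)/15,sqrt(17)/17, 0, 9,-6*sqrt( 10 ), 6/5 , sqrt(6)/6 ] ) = [-9*sqrt(5), - 6*sqrt(10 ),0,sqrt( 17 ) /17,sqrt( 15 )/15,sqrt(6)/6,6/5, 6*sqrt(19) /19,sqrt( 3), 3,9 , 9, 9 ]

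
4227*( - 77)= - 325479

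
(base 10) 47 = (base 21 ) 25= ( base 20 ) 27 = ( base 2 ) 101111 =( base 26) 1L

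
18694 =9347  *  2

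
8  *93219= 745752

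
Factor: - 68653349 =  - 4663^1 * 14723^1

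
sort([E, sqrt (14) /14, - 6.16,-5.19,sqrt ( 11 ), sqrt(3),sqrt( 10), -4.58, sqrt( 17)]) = [- 6.16, -5.19,-4.58, sqrt (14) /14, sqrt( 3 ),E, sqrt(10 ), sqrt ( 11), sqrt( 17) ]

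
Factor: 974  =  2^1* 487^1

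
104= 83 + 21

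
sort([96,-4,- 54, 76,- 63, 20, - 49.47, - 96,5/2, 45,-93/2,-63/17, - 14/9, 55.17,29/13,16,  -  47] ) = [ - 96, - 63, - 54, - 49.47,- 47,-93/2, - 4, - 63/17 ,-14/9, 29/13, 5/2, 16,20, 45, 55.17,76,96 ]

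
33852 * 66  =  2234232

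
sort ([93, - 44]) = [- 44,  93]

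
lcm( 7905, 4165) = 387345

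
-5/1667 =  - 5/1667 = - 0.00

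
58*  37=2146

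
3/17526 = 1/5842 = 0.00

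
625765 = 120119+505646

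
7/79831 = 7/79831 = 0.00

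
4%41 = 4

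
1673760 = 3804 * 440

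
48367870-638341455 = -589973585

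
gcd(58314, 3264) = 6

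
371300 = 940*395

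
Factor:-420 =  - 2^2 * 3^1* 5^1*7^1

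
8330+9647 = 17977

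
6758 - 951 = 5807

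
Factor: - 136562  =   - 2^1 * 68281^1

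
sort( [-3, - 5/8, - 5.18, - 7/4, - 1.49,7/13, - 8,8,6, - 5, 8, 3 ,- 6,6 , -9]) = [-9, - 8  ,- 6,-5.18, - 5,-3,-7/4, - 1.49, -5/8,7/13, 3, 6,6 , 8, 8]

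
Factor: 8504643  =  3^1*7^1* 404983^1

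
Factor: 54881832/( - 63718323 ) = - 2^3*47^ ( - 1 )*1217^1*1879^1*451903^ (-1 ) = - 18293944/21239441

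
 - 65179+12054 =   -  53125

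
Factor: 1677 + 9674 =11351^1= 11351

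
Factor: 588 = 2^2 * 3^1*7^2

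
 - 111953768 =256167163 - 368120931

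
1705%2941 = 1705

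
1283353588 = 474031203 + 809322385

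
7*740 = 5180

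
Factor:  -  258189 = -3^1 * 89^1 * 967^1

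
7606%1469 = 261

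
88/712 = 11/89 = 0.12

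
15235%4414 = 1993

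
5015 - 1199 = 3816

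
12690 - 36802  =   - 24112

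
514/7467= 514/7467 = 0.07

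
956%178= 66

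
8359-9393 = -1034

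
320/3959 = 320/3959 = 0.08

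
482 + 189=671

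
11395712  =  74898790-63503078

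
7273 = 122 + 7151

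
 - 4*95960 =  - 383840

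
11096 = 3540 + 7556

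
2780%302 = 62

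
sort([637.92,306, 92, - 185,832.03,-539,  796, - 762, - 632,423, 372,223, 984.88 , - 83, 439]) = [ - 762, - 632, - 539 , - 185, - 83, 92,223,306,372,423, 439,637.92,796,832.03 , 984.88]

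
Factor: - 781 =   -  11^1*71^1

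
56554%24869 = 6816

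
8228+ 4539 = 12767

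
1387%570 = 247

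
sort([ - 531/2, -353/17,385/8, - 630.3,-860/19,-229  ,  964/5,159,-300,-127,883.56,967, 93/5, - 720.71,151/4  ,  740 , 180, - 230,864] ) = [  -  720.71, - 630.3, - 300,-531/2,-230,-229,- 127, - 860/19,- 353/17,93/5  ,  151/4,385/8,159, 180,964/5,740,864, 883.56,  967]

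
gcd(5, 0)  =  5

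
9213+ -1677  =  7536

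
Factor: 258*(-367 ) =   -  2^1*3^1*43^1*367^1 = -94686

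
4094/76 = 2047/38 =53.87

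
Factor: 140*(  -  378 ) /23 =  - 52920/23 = - 2^3*3^3*5^1*7^2*23^(-1) 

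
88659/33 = 2686  +  7/11 =2686.64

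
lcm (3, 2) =6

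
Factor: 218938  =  2^1 * 109469^1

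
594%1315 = 594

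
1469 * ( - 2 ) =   -  2938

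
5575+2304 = 7879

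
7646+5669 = 13315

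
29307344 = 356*82324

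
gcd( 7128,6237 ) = 891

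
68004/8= 17001/2 = 8500.50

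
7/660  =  7/660  =  0.01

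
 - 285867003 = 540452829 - 826319832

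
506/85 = 506/85= 5.95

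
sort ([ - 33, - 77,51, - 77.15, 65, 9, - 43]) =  [ - 77.15, - 77 ,  -  43, - 33,9,51, 65 ] 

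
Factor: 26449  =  26449^1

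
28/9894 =14/4947 = 0.00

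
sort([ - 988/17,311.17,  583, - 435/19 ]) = [- 988/17, - 435/19,  311.17,  583]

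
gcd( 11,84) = 1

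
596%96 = 20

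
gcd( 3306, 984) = 6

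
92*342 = 31464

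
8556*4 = 34224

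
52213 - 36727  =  15486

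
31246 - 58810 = - 27564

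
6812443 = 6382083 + 430360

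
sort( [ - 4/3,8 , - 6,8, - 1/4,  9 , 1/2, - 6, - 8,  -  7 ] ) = [ - 8, - 7, - 6, - 6, - 4/3, - 1/4, 1/2,  8,8, 9] 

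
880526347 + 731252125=1611778472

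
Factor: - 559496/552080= - 679/670 = - 2^( - 1) * 5^( - 1) * 7^1*67^( - 1) * 97^1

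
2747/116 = 23 + 79/116 = 23.68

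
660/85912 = 165/21478=0.01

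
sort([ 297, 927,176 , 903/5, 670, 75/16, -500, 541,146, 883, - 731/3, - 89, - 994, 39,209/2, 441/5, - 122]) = [ - 994,  -  500, - 731/3, - 122, - 89,  75/16,39,441/5, 209/2,146, 176, 903/5,  297, 541, 670,883, 927 ] 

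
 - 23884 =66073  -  89957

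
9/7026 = 3/2342   =  0.00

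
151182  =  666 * 227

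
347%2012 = 347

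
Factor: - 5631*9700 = - 54620700= - 2^2*3^1*5^2*97^1*1877^1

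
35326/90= 392 + 23/45  =  392.51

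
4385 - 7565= - 3180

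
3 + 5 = 8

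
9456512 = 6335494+3121018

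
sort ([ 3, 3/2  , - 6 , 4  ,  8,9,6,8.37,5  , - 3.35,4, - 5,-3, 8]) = [ - 6, - 5,- 3.35, - 3, 3/2,3,4 , 4, 5, 6,8,8,  8.37, 9 ] 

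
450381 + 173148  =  623529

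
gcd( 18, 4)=2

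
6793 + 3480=10273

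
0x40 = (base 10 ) 64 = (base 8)100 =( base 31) 22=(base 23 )2I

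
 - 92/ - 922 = 46/461 = 0.10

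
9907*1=9907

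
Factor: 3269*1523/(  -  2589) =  - 4978687/2589 = - 3^ ( - 1)*7^1*467^1*863^( - 1 )*1523^1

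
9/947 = 9/947 = 0.01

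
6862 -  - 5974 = 12836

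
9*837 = 7533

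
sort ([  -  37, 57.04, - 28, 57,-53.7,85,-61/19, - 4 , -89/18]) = [-53.7 , - 37, - 28, - 89/18 , - 4, - 61/19,57,57.04,85]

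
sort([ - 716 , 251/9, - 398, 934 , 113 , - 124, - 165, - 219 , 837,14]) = [-716, - 398 ,-219, - 165 ,  -  124 , 14, 251/9, 113,837,934 ]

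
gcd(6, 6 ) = 6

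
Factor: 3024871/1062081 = 3^( - 2)*19^( - 1) * 59^1*167^1*307^1 * 6211^(-1) 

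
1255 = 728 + 527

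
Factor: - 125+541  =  416 = 2^5* 13^1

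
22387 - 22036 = 351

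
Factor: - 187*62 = - 11594 = -2^1 * 11^1*17^1*31^1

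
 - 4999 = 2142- 7141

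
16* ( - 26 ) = -416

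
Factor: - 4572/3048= - 2^(- 1 )*3^1 =- 3/2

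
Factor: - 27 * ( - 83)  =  2241=3^3*83^1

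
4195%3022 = 1173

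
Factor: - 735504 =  - 2^4 * 3^1*7^1 * 11^1*  199^1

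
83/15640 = 83/15640  =  0.01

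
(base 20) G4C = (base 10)6492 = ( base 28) 87O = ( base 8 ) 14534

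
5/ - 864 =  - 1 + 859/864 = - 0.01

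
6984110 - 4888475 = 2095635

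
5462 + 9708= 15170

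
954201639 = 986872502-32670863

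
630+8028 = 8658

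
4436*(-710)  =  -3149560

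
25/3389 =25/3389  =  0.01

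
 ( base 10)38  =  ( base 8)46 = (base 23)1F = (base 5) 123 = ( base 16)26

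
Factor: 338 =2^1*13^2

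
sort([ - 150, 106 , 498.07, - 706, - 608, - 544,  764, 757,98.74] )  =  [ - 706, - 608, - 544, - 150,98.74,  106,498.07, 757,  764]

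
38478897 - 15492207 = 22986690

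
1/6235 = 1/6235 = 0.00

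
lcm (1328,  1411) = 22576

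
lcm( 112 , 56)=112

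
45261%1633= 1170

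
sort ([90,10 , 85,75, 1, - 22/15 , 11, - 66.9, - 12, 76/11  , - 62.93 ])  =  [- 66.9, - 62.93, - 12, -22/15,1,76/11, 10, 11, 75, 85, 90] 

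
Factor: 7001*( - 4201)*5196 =-2^2  *  3^1*433^1*4201^1*7001^1 = - 152820600396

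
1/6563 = 1/6563  =  0.00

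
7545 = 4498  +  3047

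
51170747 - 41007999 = 10162748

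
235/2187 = 235/2187 = 0.11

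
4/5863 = 4/5863 = 0.00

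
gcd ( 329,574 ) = 7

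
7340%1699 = 544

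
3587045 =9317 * 385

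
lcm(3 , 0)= 0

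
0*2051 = 0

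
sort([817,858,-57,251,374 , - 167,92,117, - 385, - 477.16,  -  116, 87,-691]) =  [ - 691, - 477.16, -385, - 167, - 116  , - 57,87,92,117, 251 , 374,817 , 858] 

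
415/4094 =415/4094 = 0.10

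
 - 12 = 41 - 53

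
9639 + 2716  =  12355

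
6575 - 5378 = 1197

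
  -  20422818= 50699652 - 71122470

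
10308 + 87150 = 97458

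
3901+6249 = 10150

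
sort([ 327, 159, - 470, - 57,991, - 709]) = [ - 709, - 470  , - 57, 159,327, 991]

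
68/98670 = 34/49335 = 0.00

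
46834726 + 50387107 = 97221833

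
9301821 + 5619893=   14921714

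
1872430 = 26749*70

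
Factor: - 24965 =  - 5^1*4993^1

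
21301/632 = 21301/632  =  33.70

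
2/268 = 1/134= 0.01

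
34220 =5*6844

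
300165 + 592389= 892554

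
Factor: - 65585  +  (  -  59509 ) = - 125094=-2^1 * 3^1*20849^1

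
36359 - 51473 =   -  15114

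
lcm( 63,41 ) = 2583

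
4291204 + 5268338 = 9559542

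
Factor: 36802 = 2^1 * 18401^1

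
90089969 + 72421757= 162511726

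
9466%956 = 862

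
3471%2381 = 1090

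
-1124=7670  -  8794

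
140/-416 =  -35/104= - 0.34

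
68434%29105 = 10224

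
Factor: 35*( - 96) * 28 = -94080 = -  2^7 * 3^1 * 5^1*7^2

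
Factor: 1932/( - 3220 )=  - 3^1*5^( - 1 ) = -3/5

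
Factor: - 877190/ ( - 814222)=5^1*37^( -1 )*11003^ (-1)*87719^1= 438595/407111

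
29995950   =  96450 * 311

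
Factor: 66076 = 2^2*16519^1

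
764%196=176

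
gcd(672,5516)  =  28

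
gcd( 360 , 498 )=6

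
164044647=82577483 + 81467164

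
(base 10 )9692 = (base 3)111021222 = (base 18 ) 1bg8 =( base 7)40154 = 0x25dc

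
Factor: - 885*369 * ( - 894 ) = 2^1*3^4*5^1*41^1*59^1*149^1 = 291949110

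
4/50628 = 1/12657=0.00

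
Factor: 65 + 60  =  5^3 = 125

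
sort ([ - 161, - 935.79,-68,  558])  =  [ - 935.79, - 161, - 68,558]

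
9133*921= 8411493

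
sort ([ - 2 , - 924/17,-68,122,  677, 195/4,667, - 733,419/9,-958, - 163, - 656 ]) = [ - 958, - 733,-656,- 163, - 68, - 924/17 ,-2,419/9,195/4,122, 667 , 677]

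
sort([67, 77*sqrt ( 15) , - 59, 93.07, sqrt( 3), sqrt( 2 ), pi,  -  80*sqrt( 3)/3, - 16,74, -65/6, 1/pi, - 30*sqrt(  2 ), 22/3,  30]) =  [ - 59 , - 80 * sqrt (3)/3,-30  *  sqrt(2 ), - 16, - 65/6 , 1/pi, sqrt ( 2 ), sqrt ( 3),  pi, 22/3, 30, 67 , 74 , 93.07, 77 * sqrt(15 )]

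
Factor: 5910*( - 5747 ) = -2^1 * 3^1*5^1 * 7^1*197^1*821^1 = - 33964770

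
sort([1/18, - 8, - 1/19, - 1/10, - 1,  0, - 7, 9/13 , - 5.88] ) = [-8,  -  7, - 5.88,  -  1, - 1/10, - 1/19,  0,1/18, 9/13 ] 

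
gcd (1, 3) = 1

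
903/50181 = 7/389 = 0.02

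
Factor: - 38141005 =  - 5^1*7^1*31^1 * 35153^1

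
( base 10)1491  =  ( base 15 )696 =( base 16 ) 5D3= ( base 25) 29g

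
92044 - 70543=21501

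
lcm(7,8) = 56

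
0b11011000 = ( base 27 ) 80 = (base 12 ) 160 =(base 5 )1331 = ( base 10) 216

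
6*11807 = 70842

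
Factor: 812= 2^2*7^1*29^1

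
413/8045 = 413/8045 = 0.05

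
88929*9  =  800361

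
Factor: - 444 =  - 2^2* 3^1*37^1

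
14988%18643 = 14988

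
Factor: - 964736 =-2^7 * 7537^1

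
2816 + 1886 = 4702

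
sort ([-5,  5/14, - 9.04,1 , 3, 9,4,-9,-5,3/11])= [ - 9.04, - 9, - 5, - 5, 3/11,  5/14, 1,3,  4,9]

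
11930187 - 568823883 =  - 556893696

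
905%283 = 56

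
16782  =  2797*6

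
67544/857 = 78 + 698/857 = 78.81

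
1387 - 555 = 832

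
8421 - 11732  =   - 3311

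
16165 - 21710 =  -  5545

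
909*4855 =4413195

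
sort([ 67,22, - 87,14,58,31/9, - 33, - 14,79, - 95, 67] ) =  [  -  95, - 87, - 33,-14,31/9,14 , 22, 58,67, 67,79 ]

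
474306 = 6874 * 69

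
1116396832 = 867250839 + 249145993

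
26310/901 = 29 +181/901 = 29.20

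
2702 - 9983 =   -  7281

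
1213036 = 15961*76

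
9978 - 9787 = 191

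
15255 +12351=27606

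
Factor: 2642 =2^1*1321^1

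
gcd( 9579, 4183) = 1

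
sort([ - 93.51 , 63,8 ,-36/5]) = [ - 93.51,-36/5,8, 63 ] 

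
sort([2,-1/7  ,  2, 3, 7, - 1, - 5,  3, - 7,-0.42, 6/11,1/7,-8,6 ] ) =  [-8,-7,- 5, - 1,-0.42,  -  1/7,1/7, 6/11, 2, 2,3, 3, 6 , 7]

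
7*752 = 5264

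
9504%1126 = 496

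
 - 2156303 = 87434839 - 89591142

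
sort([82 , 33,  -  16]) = [ - 16,33, 82] 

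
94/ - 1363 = -1 + 27/29=- 0.07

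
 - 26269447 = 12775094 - 39044541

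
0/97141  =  0 = 0.00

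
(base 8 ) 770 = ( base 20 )154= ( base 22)10k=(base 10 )504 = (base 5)4004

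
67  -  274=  - 207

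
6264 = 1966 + 4298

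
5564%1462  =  1178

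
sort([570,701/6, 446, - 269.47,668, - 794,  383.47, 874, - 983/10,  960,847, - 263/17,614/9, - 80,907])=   [ - 794,-269.47 , - 983/10, - 80, - 263/17,614/9,701/6, 383.47,446,570 , 668, 847 , 874,907, 960]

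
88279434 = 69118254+19161180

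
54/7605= 6/845 =0.01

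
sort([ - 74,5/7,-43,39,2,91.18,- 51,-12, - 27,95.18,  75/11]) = [ -74,-51,-43, -27, - 12, 5/7, 2,75/11, 39,91.18,95.18] 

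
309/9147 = 103/3049 =0.03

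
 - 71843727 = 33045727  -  104889454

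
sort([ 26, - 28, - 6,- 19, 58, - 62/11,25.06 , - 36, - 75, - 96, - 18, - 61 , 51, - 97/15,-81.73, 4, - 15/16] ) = [ - 96,  -  81.73,  -  75, - 61,- 36, - 28, - 19, - 18, - 97/15, - 6, - 62/11, - 15/16, 4, 25.06,26,51, 58 ]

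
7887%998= 901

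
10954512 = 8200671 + 2753841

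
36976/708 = 52 + 40/177 = 52.23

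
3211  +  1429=4640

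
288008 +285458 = 573466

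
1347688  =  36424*37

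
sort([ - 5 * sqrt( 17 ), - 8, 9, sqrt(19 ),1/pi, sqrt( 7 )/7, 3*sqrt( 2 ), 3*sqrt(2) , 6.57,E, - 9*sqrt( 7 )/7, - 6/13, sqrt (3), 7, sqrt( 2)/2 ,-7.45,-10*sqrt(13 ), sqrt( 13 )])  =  [ - 10 * sqrt(13), - 5*sqrt ( 17), -8, - 7.45, - 9*sqrt( 7 )/7, - 6/13, 1/pi, sqrt( 7 )/7, sqrt( 2 ) /2, sqrt( 3) , E,sqrt( 13),3*sqrt(2),3  *sqrt (2),sqrt( 19), 6.57,7, 9]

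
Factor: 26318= 2^1*13159^1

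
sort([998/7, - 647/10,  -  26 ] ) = [-647/10, - 26, 998/7 ]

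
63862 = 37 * 1726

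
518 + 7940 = 8458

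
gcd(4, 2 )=2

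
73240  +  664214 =737454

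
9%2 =1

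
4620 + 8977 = 13597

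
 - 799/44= - 799/44  =  - 18.16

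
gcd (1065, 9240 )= 15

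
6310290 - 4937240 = 1373050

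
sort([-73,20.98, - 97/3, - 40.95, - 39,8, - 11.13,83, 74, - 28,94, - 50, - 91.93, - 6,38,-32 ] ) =[ - 91.93, -73,-50,-40.95, -39,  -  97/3, - 32,- 28, - 11.13, - 6,8,20.98, 38, 74,83, 94]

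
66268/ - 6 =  - 33134/3  =  - 11044.67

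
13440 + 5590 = 19030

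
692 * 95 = 65740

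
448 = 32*14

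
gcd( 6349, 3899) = 7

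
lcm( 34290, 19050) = 171450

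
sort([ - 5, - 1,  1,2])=[ - 5,  -  1, 1,2] 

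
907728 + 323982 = 1231710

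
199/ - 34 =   -  199/34 = - 5.85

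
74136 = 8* 9267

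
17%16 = 1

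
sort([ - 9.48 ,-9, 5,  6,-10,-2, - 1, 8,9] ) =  [ - 10, - 9.48,-9, - 2, - 1,5, 6,8, 9]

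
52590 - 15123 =37467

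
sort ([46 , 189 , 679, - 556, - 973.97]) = [ - 973.97, - 556,46, 189 , 679 ]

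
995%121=27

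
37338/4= 9334 + 1/2= 9334.50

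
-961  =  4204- 5165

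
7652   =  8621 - 969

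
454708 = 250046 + 204662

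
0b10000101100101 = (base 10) 8549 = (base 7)33632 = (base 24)ek5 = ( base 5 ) 233144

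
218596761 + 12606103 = 231202864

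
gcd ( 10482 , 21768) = 6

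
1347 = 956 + 391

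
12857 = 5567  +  7290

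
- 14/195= - 1 + 181/195= - 0.07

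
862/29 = 862/29 = 29.72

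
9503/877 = 9503/877 = 10.84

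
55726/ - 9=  - 55726/9 =-6191.78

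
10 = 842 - 832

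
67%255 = 67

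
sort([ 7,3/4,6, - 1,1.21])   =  [ - 1,3/4,1.21, 6, 7 ]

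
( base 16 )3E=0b111110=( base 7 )116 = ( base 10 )62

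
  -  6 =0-6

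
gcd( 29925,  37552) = 1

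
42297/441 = 95 + 134/147=   95.91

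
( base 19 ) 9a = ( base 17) ab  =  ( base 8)265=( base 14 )CD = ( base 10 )181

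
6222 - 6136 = 86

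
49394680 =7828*6310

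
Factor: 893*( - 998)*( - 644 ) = 573941816= 2^3*7^1 * 19^1*23^1 * 47^1*499^1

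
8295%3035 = 2225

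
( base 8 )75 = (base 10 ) 61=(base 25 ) 2B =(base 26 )29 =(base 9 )67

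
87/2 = 87/2 = 43.50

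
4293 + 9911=14204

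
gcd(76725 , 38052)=9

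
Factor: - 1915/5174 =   -  2^( - 1 )*5^1*13^( - 1)*199^( -1)*383^1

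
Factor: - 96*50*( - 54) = 259200 = 2^7*3^4*5^2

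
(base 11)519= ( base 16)271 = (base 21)18G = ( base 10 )625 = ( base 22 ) 169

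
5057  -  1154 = 3903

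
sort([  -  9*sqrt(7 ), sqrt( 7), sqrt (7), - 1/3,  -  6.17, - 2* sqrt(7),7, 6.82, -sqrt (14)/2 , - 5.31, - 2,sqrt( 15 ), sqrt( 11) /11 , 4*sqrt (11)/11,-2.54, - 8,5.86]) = [  -  9 * sqrt(7 ),-8, - 6.17,-5.31, - 2*sqrt (7),-2.54, - 2,-sqrt( 14) /2, - 1/3, sqrt (11)/11,4*sqrt(11 ) /11,sqrt (7), sqrt (7),  sqrt ( 15),5.86, 6.82, 7]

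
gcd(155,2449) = 31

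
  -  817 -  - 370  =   - 447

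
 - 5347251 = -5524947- - 177696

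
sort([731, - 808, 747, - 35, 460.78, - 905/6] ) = [ - 808, - 905/6,- 35, 460.78, 731, 747 ]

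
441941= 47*9403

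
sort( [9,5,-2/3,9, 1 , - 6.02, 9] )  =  [ - 6.02 ,-2/3,1, 5,9,  9,  9]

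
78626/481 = 163 + 223/481 = 163.46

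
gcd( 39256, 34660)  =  4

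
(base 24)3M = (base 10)94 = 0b1011110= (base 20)4E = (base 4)1132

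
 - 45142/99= - 456 + 2/99 = - 455.98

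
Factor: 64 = 2^6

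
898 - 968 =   -  70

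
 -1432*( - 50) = 71600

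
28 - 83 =-55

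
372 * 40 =14880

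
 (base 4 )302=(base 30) 1k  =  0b110010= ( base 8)62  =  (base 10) 50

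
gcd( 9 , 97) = 1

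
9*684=6156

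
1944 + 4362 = 6306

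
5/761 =5/761 =0.01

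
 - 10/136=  - 1  +  63/68 =- 0.07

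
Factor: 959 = 7^1*137^1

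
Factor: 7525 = 5^2*7^1*43^1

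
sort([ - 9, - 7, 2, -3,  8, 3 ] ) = [-9, - 7, -3, 2,  3, 8]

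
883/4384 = 883/4384 = 0.20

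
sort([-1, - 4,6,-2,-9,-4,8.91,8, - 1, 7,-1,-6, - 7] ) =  [ - 9,-7, - 6, - 4,-4,-2,  -  1 , - 1 ,-1, 6,7,8, 8.91]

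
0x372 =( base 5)12012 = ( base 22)1I2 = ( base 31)SE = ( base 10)882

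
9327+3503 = 12830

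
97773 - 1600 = 96173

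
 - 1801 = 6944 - 8745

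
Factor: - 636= - 2^2 * 3^1*53^1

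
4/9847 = 4/9847 = 0.00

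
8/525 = 8/525= 0.02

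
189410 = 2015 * 94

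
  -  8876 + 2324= - 6552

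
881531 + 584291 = 1465822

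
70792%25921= 18950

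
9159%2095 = 779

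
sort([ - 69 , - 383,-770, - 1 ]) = [-770, - 383,-69, - 1 ]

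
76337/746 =76337/746 =102.33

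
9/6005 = 9/6005  =  0.00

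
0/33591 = 0 = 0.00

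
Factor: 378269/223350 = 2^( - 1)  *3^(-1 ) * 5^(-2) *1489^( - 1)*378269^1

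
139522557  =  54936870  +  84585687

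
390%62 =18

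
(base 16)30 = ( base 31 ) 1H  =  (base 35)1D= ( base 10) 48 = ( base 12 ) 40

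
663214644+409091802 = 1072306446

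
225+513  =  738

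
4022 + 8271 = 12293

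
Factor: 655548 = 2^2*3^1*54629^1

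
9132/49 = 186 + 18/49 = 186.37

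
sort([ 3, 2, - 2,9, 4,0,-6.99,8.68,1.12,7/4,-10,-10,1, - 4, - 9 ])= [ - 10,  -  10 ,- 9, - 6.99,-4, - 2,0,1,1.12, 7/4,2, 3,4,8.68,9 ] 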